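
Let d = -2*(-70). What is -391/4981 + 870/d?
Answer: 25169/4102 ≈ 6.1358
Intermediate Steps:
d = 140
-391/4981 + 870/d = -391/4981 + 870/140 = -391*1/4981 + 870*(1/140) = -23/293 + 87/14 = 25169/4102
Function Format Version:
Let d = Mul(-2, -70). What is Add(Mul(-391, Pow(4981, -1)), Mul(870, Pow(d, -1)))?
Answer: Rational(25169, 4102) ≈ 6.1358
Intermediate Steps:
d = 140
Add(Mul(-391, Pow(4981, -1)), Mul(870, Pow(d, -1))) = Add(Mul(-391, Pow(4981, -1)), Mul(870, Pow(140, -1))) = Add(Mul(-391, Rational(1, 4981)), Mul(870, Rational(1, 140))) = Add(Rational(-23, 293), Rational(87, 14)) = Rational(25169, 4102)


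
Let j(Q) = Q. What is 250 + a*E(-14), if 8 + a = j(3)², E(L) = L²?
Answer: 446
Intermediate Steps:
a = 1 (a = -8 + 3² = -8 + 9 = 1)
250 + a*E(-14) = 250 + 1*(-14)² = 250 + 1*196 = 250 + 196 = 446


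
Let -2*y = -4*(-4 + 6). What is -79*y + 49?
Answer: -267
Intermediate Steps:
y = 4 (y = -(-2)*(-4 + 6) = -(-2)*2 = -½*(-8) = 4)
-79*y + 49 = -79*4 + 49 = -316 + 49 = -267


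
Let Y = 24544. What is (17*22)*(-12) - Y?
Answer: -29032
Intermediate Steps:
(17*22)*(-12) - Y = (17*22)*(-12) - 1*24544 = 374*(-12) - 24544 = -4488 - 24544 = -29032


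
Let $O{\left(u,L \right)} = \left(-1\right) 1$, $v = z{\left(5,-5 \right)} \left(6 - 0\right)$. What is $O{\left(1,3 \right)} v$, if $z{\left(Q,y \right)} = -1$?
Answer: $6$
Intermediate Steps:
$v = -6$ ($v = - (6 - 0) = - (6 + 0) = \left(-1\right) 6 = -6$)
$O{\left(u,L \right)} = -1$
$O{\left(1,3 \right)} v = \left(-1\right) \left(-6\right) = 6$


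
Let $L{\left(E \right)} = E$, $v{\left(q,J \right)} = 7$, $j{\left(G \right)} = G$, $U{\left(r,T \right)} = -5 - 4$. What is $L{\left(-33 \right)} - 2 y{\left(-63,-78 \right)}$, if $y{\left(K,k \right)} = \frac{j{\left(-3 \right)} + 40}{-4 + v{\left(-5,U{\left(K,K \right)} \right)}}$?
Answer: $- \frac{173}{3} \approx -57.667$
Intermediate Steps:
$U{\left(r,T \right)} = -9$
$y{\left(K,k \right)} = \frac{37}{3}$ ($y{\left(K,k \right)} = \frac{-3 + 40}{-4 + 7} = \frac{37}{3}$)
$L{\left(-33 \right)} - 2 y{\left(-63,-78 \right)} = -33 - \frac{74}{3} = - \frac{173}{3}$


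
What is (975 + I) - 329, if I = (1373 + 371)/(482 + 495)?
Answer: 632886/977 ≈ 647.79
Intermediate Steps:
I = 1744/977 ≈ 1.7851
(975 + I) - 329 = (975 + 1744/977) - 329 = 954319/977 - 329 = 632886/977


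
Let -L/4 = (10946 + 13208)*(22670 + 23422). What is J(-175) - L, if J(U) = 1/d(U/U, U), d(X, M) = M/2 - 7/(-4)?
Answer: 1527456062492/343 ≈ 4.4532e+9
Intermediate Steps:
d(X, M) = 7/4 + M/2 (d(X, M) = M*(1/2) - 7*(-1/4) = M/2 + 7/4 = 7/4 + M/2)
J(U) = 1/(7/4 + U/2)
L = -4453224672 (L = -4*(10946 + 13208)*(22670 + 23422) = -96616*46092 = -4*1113306168 = -4453224672)
J(-175) - L = 4/(7 + 2*(-175)) - 1*(-4453224672) = 4/(7 - 350) + 4453224672 = 4/(-343) + 4453224672 = 4*(-1/343) + 4453224672 = -4/343 + 4453224672 = 1527456062492/343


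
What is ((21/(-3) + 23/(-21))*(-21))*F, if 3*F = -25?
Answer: -4250/3 ≈ -1416.7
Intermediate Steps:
F = -25/3 (F = (⅓)*(-25) = -25/3 ≈ -8.3333)
((21/(-3) + 23/(-21))*(-21))*F = ((21/(-3) + 23/(-21))*(-21))*(-25/3) = ((21*(-⅓) + 23*(-1/21))*(-21))*(-25/3) = ((-7 - 23/21)*(-21))*(-25/3) = -170/21*(-21)*(-25/3) = 170*(-25/3) = -4250/3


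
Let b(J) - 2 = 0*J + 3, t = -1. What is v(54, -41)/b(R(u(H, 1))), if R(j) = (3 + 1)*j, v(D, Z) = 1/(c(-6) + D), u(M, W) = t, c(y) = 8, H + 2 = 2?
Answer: 1/310 ≈ 0.0032258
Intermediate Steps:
H = 0 (H = -2 + 2 = 0)
u(M, W) = -1
v(D, Z) = 1/(8 + D)
R(j) = 4*j
b(J) = 5 (b(J) = 2 + (0*J + 3) = 2 + (0 + 3) = 2 + 3 = 5)
v(54, -41)/b(R(u(H, 1))) = 1/((8 + 54)*5) = (⅕)/62 = (1/62)*(⅕) = 1/310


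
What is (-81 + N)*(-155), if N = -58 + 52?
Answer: 13485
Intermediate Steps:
N = -6
(-81 + N)*(-155) = (-81 - 6)*(-155) = -87*(-155) = 13485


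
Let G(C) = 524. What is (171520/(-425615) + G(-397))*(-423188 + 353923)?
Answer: -3087151301220/85123 ≈ -3.6267e+7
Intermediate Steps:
(171520/(-425615) + G(-397))*(-423188 + 353923) = (171520/(-425615) + 524)*(-423188 + 353923) = (171520*(-1/425615) + 524)*(-69265) = (-34304/85123 + 524)*(-69265) = (44570148/85123)*(-69265) = -3087151301220/85123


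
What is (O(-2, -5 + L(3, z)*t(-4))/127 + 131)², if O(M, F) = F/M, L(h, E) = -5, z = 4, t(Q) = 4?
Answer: 1108823401/64516 ≈ 17187.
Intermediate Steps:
(O(-2, -5 + L(3, z)*t(-4))/127 + 131)² = (((-5 - 5*4)/(-2))/127 + 131)² = (((-5 - 20)*(-½))*(1/127) + 131)² = (-25*(-½)*(1/127) + 131)² = ((25/2)*(1/127) + 131)² = (25/254 + 131)² = (33299/254)² = 1108823401/64516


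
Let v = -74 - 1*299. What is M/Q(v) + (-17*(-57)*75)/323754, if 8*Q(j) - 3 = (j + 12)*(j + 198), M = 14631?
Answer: 7081036557/3409021702 ≈ 2.0771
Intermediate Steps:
v = -373 (v = -74 - 299 = -373)
Q(j) = 3/8 + (12 + j)*(198 + j)/8 (Q(j) = 3/8 + ((j + 12)*(j + 198))/8 = 3/8 + ((12 + j)*(198 + j))/8 = 3/8 + (12 + j)*(198 + j)/8)
M/Q(v) + (-17*(-57)*75)/323754 = 14631/(2379/8 + (1/8)*(-373)**2 + (105/4)*(-373)) + (-17*(-57)*75)/323754 = 14631/(2379/8 + (1/8)*139129 - 39165/4) + (969*75)*(1/323754) = 14631/(2379/8 + 139129/8 - 39165/4) + 72675*(1/323754) = 14631/(31589/4) + 24225/107918 = 14631*(4/31589) + 24225/107918 = 58524/31589 + 24225/107918 = 7081036557/3409021702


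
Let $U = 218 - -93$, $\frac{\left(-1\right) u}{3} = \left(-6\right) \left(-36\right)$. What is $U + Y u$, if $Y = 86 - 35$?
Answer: $-32737$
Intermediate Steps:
$Y = 51$
$u = -648$ ($u = - 3 \left(\left(-6\right) \left(-36\right)\right) = \left(-3\right) 216 = -648$)
$U = 311$ ($U = 218 + 93 = 311$)
$U + Y u = 311 + 51 \left(-648\right) = 311 - 33048 = -32737$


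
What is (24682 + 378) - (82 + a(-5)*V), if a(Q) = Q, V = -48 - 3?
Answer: 24723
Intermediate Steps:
V = -51
(24682 + 378) - (82 + a(-5)*V) = (24682 + 378) - (82 - 5*(-51)) = 25060 - (82 + 255) = 25060 - 1*337 = 25060 - 337 = 24723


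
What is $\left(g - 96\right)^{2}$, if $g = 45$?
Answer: $2601$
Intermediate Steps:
$\left(g - 96\right)^{2} = \left(45 - 96\right)^{2} = \left(-51\right)^{2} = 2601$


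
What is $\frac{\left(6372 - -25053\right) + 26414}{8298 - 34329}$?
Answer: $- \frac{57839}{26031} \approx -2.2219$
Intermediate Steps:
$\frac{\left(6372 - -25053\right) + 26414}{8298 - 34329} = \frac{\left(6372 + 25053\right) + 26414}{-26031} = \left(31425 + 26414\right) \left(- \frac{1}{26031}\right) = 57839 \left(- \frac{1}{26031}\right) = - \frac{57839}{26031}$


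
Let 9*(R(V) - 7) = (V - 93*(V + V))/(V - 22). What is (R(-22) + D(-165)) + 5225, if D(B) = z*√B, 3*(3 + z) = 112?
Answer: 93991/18 + 103*I*√165/3 ≈ 5221.7 + 441.02*I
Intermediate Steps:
z = 103/3 (z = -3 + (⅓)*112 = -3 + 112/3 = 103/3 ≈ 34.333)
D(B) = 103*√B/3
R(V) = 7 - 185*V/(9*(-22 + V)) (R(V) = 7 + ((V - 93*(V + V))/(V - 22))/9 = 7 + ((V - 186*V)/(-22 + V))/9 = 7 + ((-185*V)/(-22 + V))/9 = 7 + (-185*V/(-22 + V))/9 = 7 - 185*V/(9*(-22 + V)))
(R(-22) + D(-165)) + 5225 = (2*(-693 - 61*(-22))/(9*(-22 - 22)) + 103*√(-165)/3) + 5225 = ((2/9)*(-693 + 1342)/(-44) + 103*(I*√165)/3) + 5225 = ((2/9)*(-1/44)*649 + 103*I*√165/3) + 5225 = (-59/18 + 103*I*√165/3) + 5225 = 93991/18 + 103*I*√165/3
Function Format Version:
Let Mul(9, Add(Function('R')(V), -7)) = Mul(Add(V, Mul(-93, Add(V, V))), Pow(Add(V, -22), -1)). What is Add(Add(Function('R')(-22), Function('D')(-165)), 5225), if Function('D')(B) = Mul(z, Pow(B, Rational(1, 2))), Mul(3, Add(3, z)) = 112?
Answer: Add(Rational(93991, 18), Mul(Rational(103, 3), I, Pow(165, Rational(1, 2)))) ≈ Add(5221.7, Mul(441.02, I))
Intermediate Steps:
z = Rational(103, 3) (z = Add(-3, Mul(Rational(1, 3), 112)) = Add(-3, Rational(112, 3)) = Rational(103, 3) ≈ 34.333)
Function('D')(B) = Mul(Rational(103, 3), Pow(B, Rational(1, 2)))
Function('R')(V) = Add(7, Mul(Rational(-185, 9), V, Pow(Add(-22, V), -1))) (Function('R')(V) = Add(7, Mul(Rational(1, 9), Mul(Add(V, Mul(-93, Add(V, V))), Pow(Add(V, -22), -1)))) = Add(7, Mul(Rational(1, 9), Mul(Add(V, Mul(-93, Mul(2, V))), Pow(Add(-22, V), -1)))) = Add(7, Mul(Rational(1, 9), Mul(Add(V, Mul(-186, V)), Pow(Add(-22, V), -1)))) = Add(7, Mul(Rational(1, 9), Mul(Mul(-185, V), Pow(Add(-22, V), -1)))) = Add(7, Mul(Rational(1, 9), Mul(-185, V, Pow(Add(-22, V), -1)))) = Add(7, Mul(Rational(-185, 9), V, Pow(Add(-22, V), -1))))
Add(Add(Function('R')(-22), Function('D')(-165)), 5225) = Add(Add(Mul(Rational(2, 9), Pow(Add(-22, -22), -1), Add(-693, Mul(-61, -22))), Mul(Rational(103, 3), Pow(-165, Rational(1, 2)))), 5225) = Add(Add(Mul(Rational(2, 9), Pow(-44, -1), Add(-693, 1342)), Mul(Rational(103, 3), Mul(I, Pow(165, Rational(1, 2))))), 5225) = Add(Add(Mul(Rational(2, 9), Rational(-1, 44), 649), Mul(Rational(103, 3), I, Pow(165, Rational(1, 2)))), 5225) = Add(Add(Rational(-59, 18), Mul(Rational(103, 3), I, Pow(165, Rational(1, 2)))), 5225) = Add(Rational(93991, 18), Mul(Rational(103, 3), I, Pow(165, Rational(1, 2))))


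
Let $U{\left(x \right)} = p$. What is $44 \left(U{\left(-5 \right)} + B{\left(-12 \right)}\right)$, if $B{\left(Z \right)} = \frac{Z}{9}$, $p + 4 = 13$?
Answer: $\frac{1012}{3} \approx 337.33$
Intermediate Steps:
$p = 9$ ($p = -4 + 13 = 9$)
$U{\left(x \right)} = 9$
$B{\left(Z \right)} = \frac{Z}{9}$ ($B{\left(Z \right)} = Z \frac{1}{9} = \frac{Z}{9}$)
$44 \left(U{\left(-5 \right)} + B{\left(-12 \right)}\right) = 44 \left(9 + \frac{1}{9} \left(-12\right)\right) = 44 \left(9 - \frac{4}{3}\right) = 44 \cdot \frac{23}{3} = \frac{1012}{3}$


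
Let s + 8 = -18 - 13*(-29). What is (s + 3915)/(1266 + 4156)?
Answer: 2133/2711 ≈ 0.78679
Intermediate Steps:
s = 351 (s = -8 + (-18 - 13*(-29)) = -8 + (-18 + 377) = -8 + 359 = 351)
(s + 3915)/(1266 + 4156) = (351 + 3915)/(1266 + 4156) = 4266/5422 = 4266*(1/5422) = 2133/2711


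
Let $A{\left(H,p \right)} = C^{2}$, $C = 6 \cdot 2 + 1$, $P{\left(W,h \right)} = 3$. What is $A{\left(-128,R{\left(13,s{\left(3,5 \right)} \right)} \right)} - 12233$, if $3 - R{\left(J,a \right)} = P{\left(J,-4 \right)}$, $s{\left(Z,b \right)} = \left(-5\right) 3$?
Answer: $-12064$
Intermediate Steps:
$s{\left(Z,b \right)} = -15$
$C = 13$ ($C = 12 + 1 = 13$)
$R{\left(J,a \right)} = 0$ ($R{\left(J,a \right)} = 3 - 3 = 0$)
$A{\left(H,p \right)} = 169$ ($A{\left(H,p \right)} = 13^{2} = 169$)
$A{\left(-128,R{\left(13,s{\left(3,5 \right)} \right)} \right)} - 12233 = 169 - 12233 = -12064$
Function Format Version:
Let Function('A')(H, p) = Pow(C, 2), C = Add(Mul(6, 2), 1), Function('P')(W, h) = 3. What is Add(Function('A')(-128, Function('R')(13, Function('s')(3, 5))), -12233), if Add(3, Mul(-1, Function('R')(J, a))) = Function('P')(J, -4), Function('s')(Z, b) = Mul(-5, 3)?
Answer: -12064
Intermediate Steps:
Function('s')(Z, b) = -15
C = 13 (C = Add(12, 1) = 13)
Function('R')(J, a) = 0 (Function('R')(J, a) = Add(3, Mul(-1, 3)) = Add(3, -3) = 0)
Function('A')(H, p) = 169 (Function('A')(H, p) = Pow(13, 2) = 169)
Add(Function('A')(-128, Function('R')(13, Function('s')(3, 5))), -12233) = Add(169, -12233) = -12064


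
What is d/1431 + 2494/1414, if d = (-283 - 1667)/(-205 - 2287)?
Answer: 105910607/60028542 ≈ 1.7643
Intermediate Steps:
d = 975/1246 (d = -1950/(-2492) = -1950*(-1/2492) = 975/1246 ≈ 0.78250)
d/1431 + 2494/1414 = (975/1246)/1431 + 2494/1414 = (975/1246)*(1/1431) + 2494*(1/1414) = 325/594342 + 1247/707 = 105910607/60028542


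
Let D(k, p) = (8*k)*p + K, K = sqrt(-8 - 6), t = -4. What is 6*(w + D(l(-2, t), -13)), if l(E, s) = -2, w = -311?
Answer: -618 + 6*I*sqrt(14) ≈ -618.0 + 22.45*I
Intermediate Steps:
K = I*sqrt(14) (K = sqrt(-14) = I*sqrt(14) ≈ 3.7417*I)
D(k, p) = I*sqrt(14) + 8*k*p (D(k, p) = (8*k)*p + I*sqrt(14) = 8*k*p + I*sqrt(14) = I*sqrt(14) + 8*k*p)
6*(w + D(l(-2, t), -13)) = 6*(-311 + (I*sqrt(14) + 8*(-2)*(-13))) = 6*(-311 + (I*sqrt(14) + 208)) = 6*(-311 + (208 + I*sqrt(14))) = 6*(-103 + I*sqrt(14)) = -618 + 6*I*sqrt(14)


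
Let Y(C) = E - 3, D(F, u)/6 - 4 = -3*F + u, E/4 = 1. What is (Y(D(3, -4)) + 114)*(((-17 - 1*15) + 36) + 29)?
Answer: 3795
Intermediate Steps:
E = 4 (E = 4*1 = 4)
D(F, u) = 24 - 18*F + 6*u (D(F, u) = 24 + 6*(-3*F + u) = 24 + 6*(u - 3*F) = 24 + (-18*F + 6*u) = 24 - 18*F + 6*u)
Y(C) = 1 (Y(C) = 4 - 3 = 1)
(Y(D(3, -4)) + 114)*(((-17 - 1*15) + 36) + 29) = (1 + 114)*(((-17 - 1*15) + 36) + 29) = 115*(((-17 - 15) + 36) + 29) = 115*((-32 + 36) + 29) = 115*(4 + 29) = 115*33 = 3795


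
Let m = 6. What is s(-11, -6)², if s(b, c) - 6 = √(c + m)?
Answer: 36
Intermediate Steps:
s(b, c) = 6 + √(6 + c) (s(b, c) = 6 + √(c + 6) = 6 + √(6 + c))
s(-11, -6)² = (6 + √(6 - 6))² = (6 + √0)² = (6 + 0)² = 6² = 36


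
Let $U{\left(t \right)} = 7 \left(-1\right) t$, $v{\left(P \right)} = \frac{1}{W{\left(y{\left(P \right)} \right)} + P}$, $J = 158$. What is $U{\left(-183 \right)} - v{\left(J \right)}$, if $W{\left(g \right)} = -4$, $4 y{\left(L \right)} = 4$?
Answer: $\frac{197273}{154} \approx 1281.0$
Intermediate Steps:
$y{\left(L \right)} = 1$ ($y{\left(L \right)} = \frac{1}{4} \cdot 4 = 1$)
$v{\left(P \right)} = \frac{1}{-4 + P}$
$U{\left(t \right)} = - 7 t$
$U{\left(-183 \right)} - v{\left(J \right)} = \left(-7\right) \left(-183\right) - \frac{1}{-4 + 158} = 1281 - \frac{1}{154} = \frac{197273}{154}$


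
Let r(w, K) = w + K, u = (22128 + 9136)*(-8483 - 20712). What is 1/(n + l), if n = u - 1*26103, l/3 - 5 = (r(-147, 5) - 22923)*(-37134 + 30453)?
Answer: -1/450486773 ≈ -2.2198e-9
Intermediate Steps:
u = -912752480 (u = 31264*(-29195) = -912752480)
r(w, K) = K + w
l = 462291810 (l = 15 + 3*(((5 - 147) - 22923)*(-37134 + 30453)) = 15 + 3*((-142 - 22923)*(-6681)) = 15 + 3*(-23065*(-6681)) = 15 + 3*154097265 = 15 + 462291795 = 462291810)
n = -912778583 (n = -912752480 - 1*26103 = -912752480 - 26103 = -912778583)
1/(n + l) = 1/(-912778583 + 462291810) = 1/(-450486773) = -1/450486773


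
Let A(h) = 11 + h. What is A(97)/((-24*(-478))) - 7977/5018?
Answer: -3790425/2398604 ≈ -1.5803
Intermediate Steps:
A(97)/((-24*(-478))) - 7977/5018 = (11 + 97)/((-24*(-478))) - 7977/5018 = 108/11472 - 7977*1/5018 = 108*(1/11472) - 7977/5018 = 9/956 - 7977/5018 = -3790425/2398604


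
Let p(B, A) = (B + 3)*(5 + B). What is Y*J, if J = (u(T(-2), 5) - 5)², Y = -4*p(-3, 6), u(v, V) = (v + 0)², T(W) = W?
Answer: 0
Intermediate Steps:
p(B, A) = (3 + B)*(5 + B)
u(v, V) = v²
Y = 0 (Y = -4*(15 + (-3)² + 8*(-3)) = -4*(15 + 9 - 24) = -4*0 = 0)
J = 1 (J = ((-2)² - 5)² = (4 - 5)² = (-1)² = 1)
Y*J = 0*1 = 0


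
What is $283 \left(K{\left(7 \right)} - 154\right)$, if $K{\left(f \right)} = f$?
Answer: $-41601$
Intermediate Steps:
$283 \left(K{\left(7 \right)} - 154\right) = 283 \left(7 - 154\right) = 283 \left(-147\right) = -41601$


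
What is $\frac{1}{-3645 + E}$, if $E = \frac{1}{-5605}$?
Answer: $- \frac{5605}{20430226} \approx -0.00027435$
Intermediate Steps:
$E = - \frac{1}{5605} \approx -0.00017841$
$\frac{1}{-3645 + E} = \frac{1}{-3645 - \frac{1}{5605}} = \frac{1}{- \frac{20430226}{5605}} = - \frac{5605}{20430226}$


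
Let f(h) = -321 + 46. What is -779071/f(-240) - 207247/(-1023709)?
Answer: 797598987264/281519975 ≈ 2833.2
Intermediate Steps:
f(h) = -275
-779071/f(-240) - 207247/(-1023709) = -779071/(-275) - 207247/(-1023709) = -779071*(-1/275) - 207247*(-1/1023709) = 779071/275 + 207247/1023709 = 797598987264/281519975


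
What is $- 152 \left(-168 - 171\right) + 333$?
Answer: $51861$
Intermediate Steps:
$- 152 \left(-168 - 171\right) + 333 = \left(-152\right) \left(-339\right) + 333 = 51528 + 333 = 51861$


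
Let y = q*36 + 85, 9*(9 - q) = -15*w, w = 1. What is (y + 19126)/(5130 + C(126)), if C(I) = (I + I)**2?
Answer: 19595/68634 ≈ 0.28550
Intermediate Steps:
C(I) = 4*I**2 (C(I) = (2*I)**2 = 4*I**2)
q = 32/3 (q = 9 - (-5)/3 = 9 - 1/9*(-15) = 9 + 5/3 = 32/3 ≈ 10.667)
y = 469 (y = (32/3)*36 + 85 = 384 + 85 = 469)
(y + 19126)/(5130 + C(126)) = (469 + 19126)/(5130 + 4*126**2) = 19595/(5130 + 4*15876) = 19595/(5130 + 63504) = 19595/68634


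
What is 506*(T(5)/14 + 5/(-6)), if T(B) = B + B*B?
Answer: 13915/21 ≈ 662.62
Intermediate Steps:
T(B) = B + B**2
506*(T(5)/14 + 5/(-6)) = 506*((5*(1 + 5))/14 + 5/(-6)) = 506*((5*6)*(1/14) + 5*(-1/6)) = 506*(30*(1/14) - 5/6) = 506*(15/7 - 5/6) = 506*(55/42) = 13915/21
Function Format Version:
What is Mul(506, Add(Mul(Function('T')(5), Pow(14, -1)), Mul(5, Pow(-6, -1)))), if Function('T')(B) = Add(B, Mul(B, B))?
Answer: Rational(13915, 21) ≈ 662.62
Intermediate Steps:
Function('T')(B) = Add(B, Pow(B, 2))
Mul(506, Add(Mul(Function('T')(5), Pow(14, -1)), Mul(5, Pow(-6, -1)))) = Mul(506, Add(Mul(Mul(5, Add(1, 5)), Pow(14, -1)), Mul(5, Pow(-6, -1)))) = Mul(506, Add(Mul(Mul(5, 6), Rational(1, 14)), Mul(5, Rational(-1, 6)))) = Mul(506, Add(Mul(30, Rational(1, 14)), Rational(-5, 6))) = Mul(506, Add(Rational(15, 7), Rational(-5, 6))) = Mul(506, Rational(55, 42)) = Rational(13915, 21)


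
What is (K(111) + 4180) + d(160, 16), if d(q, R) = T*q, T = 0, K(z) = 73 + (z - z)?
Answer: 4253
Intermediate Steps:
K(z) = 73 (K(z) = 73 + 0 = 73)
d(q, R) = 0 (d(q, R) = 0*q = 0)
(K(111) + 4180) + d(160, 16) = (73 + 4180) + 0 = 4253 + 0 = 4253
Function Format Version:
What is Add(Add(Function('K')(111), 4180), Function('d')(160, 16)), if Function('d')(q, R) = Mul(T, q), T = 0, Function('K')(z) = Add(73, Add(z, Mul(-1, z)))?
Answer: 4253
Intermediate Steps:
Function('K')(z) = 73 (Function('K')(z) = Add(73, 0) = 73)
Function('d')(q, R) = 0 (Function('d')(q, R) = Mul(0, q) = 0)
Add(Add(Function('K')(111), 4180), Function('d')(160, 16)) = Add(Add(73, 4180), 0) = Add(4253, 0) = 4253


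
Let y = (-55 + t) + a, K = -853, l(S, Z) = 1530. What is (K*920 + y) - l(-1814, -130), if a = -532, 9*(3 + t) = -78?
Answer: -2360666/3 ≈ -7.8689e+5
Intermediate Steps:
t = -35/3 (t = -3 + (⅑)*(-78) = -3 - 26/3 = -35/3 ≈ -11.667)
y = -1796/3 (y = (-55 - 35/3) - 532 = -200/3 - 532 = -1796/3 ≈ -598.67)
(K*920 + y) - l(-1814, -130) = (-853*920 - 1796/3) - 1*1530 = (-784760 - 1796/3) - 1530 = -2356076/3 - 1530 = -2360666/3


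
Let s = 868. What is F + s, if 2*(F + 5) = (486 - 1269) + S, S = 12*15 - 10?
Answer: 1113/2 ≈ 556.50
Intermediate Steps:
S = 170 (S = 180 - 10 = 170)
F = -623/2 (F = -5 + ((486 - 1269) + 170)/2 = -5 + (-783 + 170)/2 = -5 + (1/2)*(-613) = -5 - 613/2 = -623/2 ≈ -311.50)
F + s = -623/2 + 868 = 1113/2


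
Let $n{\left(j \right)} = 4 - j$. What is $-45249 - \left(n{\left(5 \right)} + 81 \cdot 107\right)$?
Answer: $-53915$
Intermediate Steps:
$-45249 - \left(n{\left(5 \right)} + 81 \cdot 107\right) = -45249 - \left(\left(4 - 5\right) + 81 \cdot 107\right) = -45249 - \left(\left(4 - 5\right) + 8667\right) = -45249 - \left(-1 + 8667\right) = -45249 - 8666 = -53915$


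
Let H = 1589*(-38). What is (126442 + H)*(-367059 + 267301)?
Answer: -6590013480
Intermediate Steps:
H = -60382
(126442 + H)*(-367059 + 267301) = (126442 - 60382)*(-367059 + 267301) = 66060*(-99758) = -6590013480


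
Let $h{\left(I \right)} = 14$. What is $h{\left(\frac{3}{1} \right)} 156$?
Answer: $2184$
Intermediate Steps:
$h{\left(\frac{3}{1} \right)} 156 = 14 \cdot 156 = 2184$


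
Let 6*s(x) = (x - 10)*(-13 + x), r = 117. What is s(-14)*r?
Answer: 12636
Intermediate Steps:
s(x) = (-13 + x)*(-10 + x)/6 (s(x) = ((x - 10)*(-13 + x))/6 = ((-10 + x)*(-13 + x))/6 = ((-13 + x)*(-10 + x))/6 = (-13 + x)*(-10 + x)/6)
s(-14)*r = (65/3 - 23/6*(-14) + (⅙)*(-14)²)*117 = (65/3 + 161/3 + (⅙)*196)*117 = (65/3 + 161/3 + 98/3)*117 = 108*117 = 12636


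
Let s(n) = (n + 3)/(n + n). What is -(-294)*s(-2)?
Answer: -147/2 ≈ -73.500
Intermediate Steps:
s(n) = (3 + n)/(2*n) (s(n) = (3 + n)/((2*n)) = (3 + n)*(1/(2*n)) = (3 + n)/(2*n))
-(-294)*s(-2) = -(-294)*(½)*(3 - 2)/(-2) = -(-294)*(½)*(-½)*1 = -(-294)*(-1)/4 = -42*7/4 = -147/2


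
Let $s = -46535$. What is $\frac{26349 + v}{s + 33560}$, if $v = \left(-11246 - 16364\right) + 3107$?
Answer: $- \frac{1846}{12975} \approx -0.14227$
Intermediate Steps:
$v = -24503$ ($v = -27610 + 3107 = -24503$)
$\frac{26349 + v}{s + 33560} = \frac{26349 - 24503}{-46535 + 33560} = \frac{1846}{-12975} = 1846 \left(- \frac{1}{12975}\right) = - \frac{1846}{12975}$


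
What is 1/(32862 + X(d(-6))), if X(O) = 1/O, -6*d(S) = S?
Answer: 1/32863 ≈ 3.0429e-5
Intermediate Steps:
d(S) = -S/6
1/(32862 + X(d(-6))) = 1/(32862 + 1/(-⅙*(-6))) = 1/(32862 + 1/1) = 1/(32862 + 1) = 1/32863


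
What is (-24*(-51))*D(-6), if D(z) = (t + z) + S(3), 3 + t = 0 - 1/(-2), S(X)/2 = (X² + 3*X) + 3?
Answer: 41004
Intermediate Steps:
S(X) = 6 + 2*X² + 6*X (S(X) = 2*((X² + 3*X) + 3) = 2*(3 + X² + 3*X) = 6 + 2*X² + 6*X)
t = -5/2 (t = -3 + (0 - 1/(-2)) = -3 + (0 - 1*(-½)) = -3 + (0 + ½) = -3 + ½ = -5/2 ≈ -2.5000)
D(z) = 79/2 + z (D(z) = (-5/2 + z) + (6 + 2*3² + 6*3) = (-5/2 + z) + (6 + 2*9 + 18) = (-5/2 + z) + (6 + 18 + 18) = (-5/2 + z) + 42 = 79/2 + z)
(-24*(-51))*D(-6) = (-24*(-51))*(79/2 - 6) = 1224*(67/2) = 41004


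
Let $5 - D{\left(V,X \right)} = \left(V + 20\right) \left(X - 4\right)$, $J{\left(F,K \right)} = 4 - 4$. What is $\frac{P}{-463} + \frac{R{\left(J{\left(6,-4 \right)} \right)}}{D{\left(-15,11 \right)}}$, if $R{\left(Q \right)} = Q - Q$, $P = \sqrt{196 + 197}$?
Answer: $- \frac{\sqrt{393}}{463} \approx -0.042817$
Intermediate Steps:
$J{\left(F,K \right)} = 0$ ($J{\left(F,K \right)} = 4 - 4 = 0$)
$P = \sqrt{393} \approx 19.824$
$R{\left(Q \right)} = 0$
$D{\left(V,X \right)} = 5 - \left(-4 + X\right) \left(20 + V\right)$ ($D{\left(V,X \right)} = 5 - \left(V + 20\right) \left(X - 4\right) = 5 - \left(20 + V\right) \left(-4 + X\right) = 5 - \left(-4 + X\right) \left(20 + V\right)$)
$\frac{P}{-463} + \frac{R{\left(J{\left(6,-4 \right)} \right)}}{D{\left(-15,11 \right)}} = \frac{\sqrt{393}}{-463} + \frac{0}{85 - 220 + 4 \left(-15\right) - \left(-15\right) 11} = \sqrt{393} \left(- \frac{1}{463}\right) + \frac{0}{85 - 220 - 60 + 165} = - \frac{\sqrt{393}}{463} + \frac{0}{-30} = - \frac{\sqrt{393}}{463} + 0 \left(- \frac{1}{30}\right) = - \frac{\sqrt{393}}{463} + 0 = - \frac{\sqrt{393}}{463}$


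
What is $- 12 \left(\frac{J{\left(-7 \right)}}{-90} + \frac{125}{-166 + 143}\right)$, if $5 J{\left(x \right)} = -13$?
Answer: $\frac{111902}{1725} \approx 64.871$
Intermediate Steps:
$J{\left(x \right)} = - \frac{13}{5}$ ($J{\left(x \right)} = \frac{1}{5} \left(-13\right) = - \frac{13}{5}$)
$- 12 \left(\frac{J{\left(-7 \right)}}{-90} + \frac{125}{-166 + 143}\right) = - 12 \left(- \frac{13}{5 \left(-90\right)} + \frac{125}{-166 + 143}\right) = - 12 \left(\left(- \frac{13}{5}\right) \left(- \frac{1}{90}\right) + \frac{125}{-23}\right) = - 12 \left(\frac{13}{450} + 125 \left(- \frac{1}{23}\right)\right) = - 12 \left(\frac{13}{450} - \frac{125}{23}\right) = \left(-12\right) \left(- \frac{55951}{10350}\right) = \frac{111902}{1725}$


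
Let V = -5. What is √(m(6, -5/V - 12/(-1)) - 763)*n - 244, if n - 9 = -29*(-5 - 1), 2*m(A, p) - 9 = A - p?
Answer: -244 + 183*I*√762 ≈ -244.0 + 5051.6*I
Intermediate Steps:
m(A, p) = 9/2 + A/2 - p/2 (m(A, p) = 9/2 + (A - p)/2 = 9/2 + (A/2 - p/2) = 9/2 + A/2 - p/2)
n = 183 (n = 9 - 29*(-5 - 1) = 9 - 29*(-6) = 9 + 174 = 183)
√(m(6, -5/V - 12/(-1)) - 763)*n - 244 = √((9/2 + (½)*6 - (-5/(-5) - 12/(-1))/2) - 763)*183 - 244 = √((9/2 + 3 - (-5*(-⅕) - 12*(-1))/2) - 763)*183 - 244 = √((9/2 + 3 - (1 + 12)/2) - 763)*183 - 244 = √((9/2 + 3 - ½*13) - 763)*183 - 244 = √((9/2 + 3 - 13/2) - 763)*183 - 244 = √(1 - 763)*183 - 244 = √(-762)*183 - 244 = (I*√762)*183 - 244 = 183*I*√762 - 244 = -244 + 183*I*√762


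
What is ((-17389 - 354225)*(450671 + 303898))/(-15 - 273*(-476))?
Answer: -31156489374/14437 ≈ -2.1581e+6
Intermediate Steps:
((-17389 - 354225)*(450671 + 303898))/(-15 - 273*(-476)) = (-371614*754569)/(-15 + 129948) = -280408404366/129933 = -280408404366*1/129933 = -31156489374/14437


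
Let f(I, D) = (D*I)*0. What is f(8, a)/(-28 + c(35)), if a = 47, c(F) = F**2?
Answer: 0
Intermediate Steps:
f(I, D) = 0
f(8, a)/(-28 + c(35)) = 0/(-28 + 35**2) = 0/(-28 + 1225) = 0/1197 = (1/1197)*0 = 0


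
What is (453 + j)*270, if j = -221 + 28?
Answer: 70200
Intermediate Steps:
j = -193
(453 + j)*270 = (453 - 193)*270 = 260*270 = 70200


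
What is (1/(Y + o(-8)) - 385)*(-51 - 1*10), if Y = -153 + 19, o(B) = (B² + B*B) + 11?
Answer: 117364/5 ≈ 23473.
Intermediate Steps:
o(B) = 11 + 2*B² (o(B) = (B² + B²) + 11 = 2*B² + 11 = 11 + 2*B²)
Y = -134
(1/(Y + o(-8)) - 385)*(-51 - 1*10) = (1/(-134 + (11 + 2*(-8)²)) - 385)*(-51 - 1*10) = (1/(-134 + (11 + 2*64)) - 385)*(-51 - 10) = (1/(-134 + (11 + 128)) - 385)*(-61) = (1/(-134 + 139) - 385)*(-61) = (1/5 - 385)*(-61) = (⅕ - 385)*(-61) = -1924/5*(-61) = 117364/5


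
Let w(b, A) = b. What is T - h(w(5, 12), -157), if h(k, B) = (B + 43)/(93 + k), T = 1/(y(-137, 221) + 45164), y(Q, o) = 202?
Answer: 2585911/2222934 ≈ 1.1633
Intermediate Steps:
T = 1/45366 (T = 1/(202 + 45164) = 1/45366 ≈ 2.2043e-5)
h(k, B) = (43 + B)/(93 + k)
T - h(w(5, 12), -157) = 1/45366 - (43 - 157)/(93 + 5) = 1/45366 - (-114)/98 = 1/45366 - 1*(-57/49) = 1/45366 + 57/49 = 2585911/2222934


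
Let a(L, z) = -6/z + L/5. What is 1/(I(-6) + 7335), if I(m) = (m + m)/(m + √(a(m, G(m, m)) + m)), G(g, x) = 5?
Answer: 18097/132770843 - 2*I*√210/1991562645 ≈ 0.0001363 - 1.4553e-8*I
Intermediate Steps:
a(L, z) = -6/z + L/5 (a(L, z) = -6/z + L*(⅕) = -6/z + L/5)
I(m) = 2*m/(m + √(-6/5 + 6*m/5)) (I(m) = (m + m)/(m + √((-6/5 + m/5) + m)) = (2*m)/(m + √((-6*⅕ + m/5) + m)) = (2*m)/(m + √((-6/5 + m/5) + m)) = (2*m)/(m + √(-6/5 + 6*m/5)) = 2*m/(m + √(-6/5 + 6*m/5)))
1/(I(-6) + 7335) = 1/(10*(-6)/(5*(-6) + √30*√(-1 - 6)) + 7335) = 1/(10*(-6)/(-30 + √30*√(-7)) + 7335) = 1/(10*(-6)/(-30 + √30*(I*√7)) + 7335) = 1/(10*(-6)/(-30 + I*√210) + 7335) = 1/(-60/(-30 + I*√210) + 7335) = 1/(7335 - 60/(-30 + I*√210))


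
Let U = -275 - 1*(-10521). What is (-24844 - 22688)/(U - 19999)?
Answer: 15844/3251 ≈ 4.8736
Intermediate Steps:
U = 10246 (U = -275 + 10521 = 10246)
(-24844 - 22688)/(U - 19999) = (-24844 - 22688)/(10246 - 19999) = -47532/(-9753) = -47532*(-1/9753) = 15844/3251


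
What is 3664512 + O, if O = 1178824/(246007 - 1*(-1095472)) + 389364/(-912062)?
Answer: 2241787515582251554/611756009849 ≈ 3.6645e+6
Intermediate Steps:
O = 276418472866/611756009849 (O = 1178824/(246007 + 1095472) + 389364*(-1/912062) = 1178824/1341479 - 194682/456031 = 276418472866/611756009849 ≈ 0.45184)
3664512 + O = 3664512 + 276418472866/611756009849 = 2241787515582251554/611756009849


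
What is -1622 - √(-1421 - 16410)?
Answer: -1622 - I*√17831 ≈ -1622.0 - 133.53*I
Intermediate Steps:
-1622 - √(-1421 - 16410) = -1622 - √(-17831) = -1622 - I*√17831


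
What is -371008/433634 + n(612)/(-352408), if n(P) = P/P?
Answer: -65373310449/76408045336 ≈ -0.85558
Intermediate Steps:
n(P) = 1
-371008/433634 + n(612)/(-352408) = -371008/433634 + 1/(-352408) = -371008*1/433634 + 1*(-1/352408) = -185504/216817 - 1/352408 = -65373310449/76408045336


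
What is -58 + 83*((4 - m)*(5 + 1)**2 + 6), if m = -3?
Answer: 21356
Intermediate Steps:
-58 + 83*((4 - m)*(5 + 1)**2 + 6) = -58 + 83*((4 - 1*(-3))*(5 + 1)**2 + 6) = -58 + 83*((4 + 3)*6**2 + 6) = -58 + 83*(7*36 + 6) = -58 + 83*(252 + 6) = -58 + 83*258 = -58 + 21414 = 21356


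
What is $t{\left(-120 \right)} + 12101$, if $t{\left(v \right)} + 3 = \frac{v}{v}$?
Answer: $12099$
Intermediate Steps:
$t{\left(v \right)} = -2$ ($t{\left(v \right)} = -3 + \frac{v}{v} = -3 + 1 = -2$)
$t{\left(-120 \right)} + 12101 = -2 + 12101 = 12099$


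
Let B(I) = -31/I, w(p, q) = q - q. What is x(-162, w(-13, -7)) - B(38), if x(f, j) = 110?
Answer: 4211/38 ≈ 110.82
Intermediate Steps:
w(p, q) = 0
x(-162, w(-13, -7)) - B(38) = 110 - (-31)/38 = 110 - 1*(-31/38) = 110 + 31/38 = 4211/38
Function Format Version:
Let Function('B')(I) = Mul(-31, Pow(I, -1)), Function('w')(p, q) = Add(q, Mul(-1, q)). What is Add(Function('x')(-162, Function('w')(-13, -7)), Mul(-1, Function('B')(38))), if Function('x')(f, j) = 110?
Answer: Rational(4211, 38) ≈ 110.82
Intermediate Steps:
Function('w')(p, q) = 0
Add(Function('x')(-162, Function('w')(-13, -7)), Mul(-1, Function('B')(38))) = Add(110, Mul(-1, Mul(-31, Pow(38, -1)))) = Add(110, Mul(-1, Mul(-31, Rational(1, 38)))) = Add(110, Mul(-1, Rational(-31, 38))) = Add(110, Rational(31, 38)) = Rational(4211, 38)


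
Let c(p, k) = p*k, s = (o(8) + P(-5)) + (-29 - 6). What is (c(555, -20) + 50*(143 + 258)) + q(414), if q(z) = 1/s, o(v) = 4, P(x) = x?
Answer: 322199/36 ≈ 8950.0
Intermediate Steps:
s = -36 (s = (4 - 5) + (-29 - 6) = -1 - 35 = -36)
q(z) = -1/36 (q(z) = 1/(-36) = -1/36)
c(p, k) = k*p
(c(555, -20) + 50*(143 + 258)) + q(414) = (-20*555 + 50*(143 + 258)) - 1/36 = (-11100 + 50*401) - 1/36 = (-11100 + 20050) - 1/36 = 8950 - 1/36 = 322199/36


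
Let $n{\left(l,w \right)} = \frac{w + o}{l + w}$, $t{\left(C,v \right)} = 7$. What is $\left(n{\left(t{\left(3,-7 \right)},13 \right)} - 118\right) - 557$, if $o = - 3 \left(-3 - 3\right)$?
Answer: $- \frac{13469}{20} \approx -673.45$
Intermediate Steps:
$o = 18$ ($o = \left(-3\right) \left(-6\right) = 18$)
$n{\left(l,w \right)} = \frac{18 + w}{l + w}$ ($n{\left(l,w \right)} = \frac{w + 18}{l + w} = \frac{18 + w}{l + w}$)
$\left(n{\left(t{\left(3,-7 \right)},13 \right)} - 118\right) - 557 = \left(\frac{18 + 13}{7 + 13} - 118\right) - 557 = \left(\frac{1}{20} \cdot 31 - 118\right) - 557 = \left(\frac{31}{20} - 118\right) - 557 = - \frac{2329}{20} - 557 = - \frac{13469}{20}$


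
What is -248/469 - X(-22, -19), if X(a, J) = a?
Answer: 10070/469 ≈ 21.471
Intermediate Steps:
-248/469 - X(-22, -19) = -248/469 - 1*(-22) = -248*1/469 + 22 = -248/469 + 22 = 10070/469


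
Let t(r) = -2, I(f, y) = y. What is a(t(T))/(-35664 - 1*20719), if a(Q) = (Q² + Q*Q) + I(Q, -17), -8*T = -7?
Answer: 9/56383 ≈ 0.00015962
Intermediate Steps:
T = 7/8 (T = -⅛*(-7) = 7/8 ≈ 0.87500)
a(Q) = -17 + 2*Q² (a(Q) = (Q² + Q*Q) - 17 = (Q² + Q²) - 17 = 2*Q² - 17 = -17 + 2*Q²)
a(t(T))/(-35664 - 1*20719) = (-17 + 2*(-2)²)/(-35664 - 1*20719) = (-17 + 2*4)/(-35664 - 20719) = (-17 + 8)/(-56383) = -9*(-1/56383) = 9/56383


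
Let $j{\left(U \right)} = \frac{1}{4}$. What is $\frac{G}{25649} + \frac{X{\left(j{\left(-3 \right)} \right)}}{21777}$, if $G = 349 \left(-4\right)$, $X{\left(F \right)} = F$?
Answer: $- \frac{121577119}{2234233092} \approx -0.054416$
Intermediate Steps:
$j{\left(U \right)} = \frac{1}{4}$
$G = -1396$
$\frac{G}{25649} + \frac{X{\left(j{\left(-3 \right)} \right)}}{21777} = - \frac{1396}{25649} + \frac{1}{4 \cdot 21777} = \left(-1396\right) \frac{1}{25649} + \frac{1}{4} \cdot \frac{1}{21777} = - \frac{1396}{25649} + \frac{1}{87108} = - \frac{121577119}{2234233092}$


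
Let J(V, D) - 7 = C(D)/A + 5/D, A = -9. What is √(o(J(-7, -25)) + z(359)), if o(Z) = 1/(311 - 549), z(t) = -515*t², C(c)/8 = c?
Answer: 3*I*√417741412522/238 ≈ 8147.0*I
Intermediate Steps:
C(c) = 8*c
J(V, D) = 7 + 5/D - 8*D/9 (J(V, D) = 7 + ((8*D)/(-9) + 5/D) = 7 + ((8*D)*(-⅑) + 5/D) = 7 + (-8*D/9 + 5/D) = 7 + (5/D - 8*D/9) = 7 + 5/D - 8*D/9)
o(Z) = -1/238 (o(Z) = 1/(-238) = -1/238)
√(o(J(-7, -25)) + z(359)) = √(-1/238 - 515*359²) = √(-1/238 - 515*128881) = √(-1/238 - 66373715) = √(-15796944171/238) = 3*I*√417741412522/238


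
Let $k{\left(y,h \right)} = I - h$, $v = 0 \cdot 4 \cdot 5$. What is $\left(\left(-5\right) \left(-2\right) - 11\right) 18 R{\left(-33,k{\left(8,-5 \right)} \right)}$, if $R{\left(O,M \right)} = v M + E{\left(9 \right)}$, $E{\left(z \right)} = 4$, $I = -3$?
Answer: $-72$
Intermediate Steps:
$v = 0$ ($v = 0 \cdot 5 = 0$)
$k{\left(y,h \right)} = -3 - h$
$R{\left(O,M \right)} = 4$ ($R{\left(O,M \right)} = 0 M + 4 = 0 + 4 = 4$)
$\left(\left(-5\right) \left(-2\right) - 11\right) 18 R{\left(-33,k{\left(8,-5 \right)} \right)} = \left(\left(-5\right) \left(-2\right) - 11\right) 18 \cdot 4 = \left(10 - 11\right) 18 \cdot 4 = \left(-1\right) 18 \cdot 4 = \left(-18\right) 4 = -72$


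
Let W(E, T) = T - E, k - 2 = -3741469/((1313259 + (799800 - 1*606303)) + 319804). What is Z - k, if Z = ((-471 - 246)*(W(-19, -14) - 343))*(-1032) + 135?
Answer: -456824367398371/1826560 ≈ -2.5010e+8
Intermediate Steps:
k = -88349/1826560 (k = 2 - 3741469/((1313259 + (799800 - 1*606303)) + 319804) = 2 - 3741469/((1313259 + (799800 - 606303)) + 319804) = 2 - 3741469/((1313259 + 193497) + 319804) = 2 - 3741469/(1506756 + 319804) = 2 - 3741469/1826560 = -88349/1826560 ≈ -0.048369)
Z = -250100937 (Z = ((-471 - 246)*((-14 - 1*(-19)) - 343))*(-1032) + 135 = -717*((-14 + 19) - 343)*(-1032) + 135 = -717*(5 - 343)*(-1032) + 135 = -717*(-338)*(-1032) + 135 = 242346*(-1032) + 135 = -250101072 + 135 = -250100937)
Z - k = -250100937 - 1*(-88349/1826560) = -250100937 + 88349/1826560 = -456824367398371/1826560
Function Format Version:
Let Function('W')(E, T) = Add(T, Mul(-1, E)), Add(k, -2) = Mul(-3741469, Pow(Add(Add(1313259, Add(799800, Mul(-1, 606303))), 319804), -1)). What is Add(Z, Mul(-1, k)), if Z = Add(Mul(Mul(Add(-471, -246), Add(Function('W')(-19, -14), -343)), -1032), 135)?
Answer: Rational(-456824367398371, 1826560) ≈ -2.5010e+8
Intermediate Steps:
k = Rational(-88349, 1826560) (k = Add(2, Mul(-3741469, Pow(Add(Add(1313259, Add(799800, Mul(-1, 606303))), 319804), -1))) = Add(2, Mul(-3741469, Pow(Add(Add(1313259, Add(799800, -606303)), 319804), -1))) = Add(2, Mul(-3741469, Pow(Add(Add(1313259, 193497), 319804), -1))) = Add(2, Mul(-3741469, Pow(Add(1506756, 319804), -1))) = Add(2, Mul(-3741469, Pow(1826560, -1))) = Add(2, Mul(-3741469, Rational(1, 1826560))) = Add(2, Rational(-3741469, 1826560)) = Rational(-88349, 1826560) ≈ -0.048369)
Z = -250100937 (Z = Add(Mul(Mul(Add(-471, -246), Add(Add(-14, Mul(-1, -19)), -343)), -1032), 135) = Add(Mul(Mul(-717, Add(Add(-14, 19), -343)), -1032), 135) = Add(Mul(Mul(-717, Add(5, -343)), -1032), 135) = Add(Mul(Mul(-717, -338), -1032), 135) = Add(Mul(242346, -1032), 135) = Add(-250101072, 135) = -250100937)
Add(Z, Mul(-1, k)) = Add(-250100937, Mul(-1, Rational(-88349, 1826560))) = Add(-250100937, Rational(88349, 1826560)) = Rational(-456824367398371, 1826560)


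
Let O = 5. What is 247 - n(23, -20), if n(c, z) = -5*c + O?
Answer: 357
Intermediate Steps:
n(c, z) = 5 - 5*c (n(c, z) = -5*c + 5 = 5 - 5*c)
247 - n(23, -20) = 247 - (5 - 5*23) = 247 - (5 - 115) = 247 - 1*(-110) = 247 + 110 = 357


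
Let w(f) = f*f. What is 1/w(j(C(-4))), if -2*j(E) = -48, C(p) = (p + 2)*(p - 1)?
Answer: 1/576 ≈ 0.0017361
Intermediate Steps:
C(p) = (-1 + p)*(2 + p) (C(p) = (2 + p)*(-1 + p) = (-1 + p)*(2 + p))
j(E) = 24 (j(E) = -½*(-48) = 24)
w(f) = f²
1/w(j(C(-4))) = 1/(24²) = 1/576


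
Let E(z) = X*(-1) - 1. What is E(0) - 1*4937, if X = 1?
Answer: -4939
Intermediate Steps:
E(z) = -2 (E(z) = 1*(-1) - 1 = -1 - 1 = -2)
E(0) - 1*4937 = -2 - 1*4937 = -2 - 4937 = -4939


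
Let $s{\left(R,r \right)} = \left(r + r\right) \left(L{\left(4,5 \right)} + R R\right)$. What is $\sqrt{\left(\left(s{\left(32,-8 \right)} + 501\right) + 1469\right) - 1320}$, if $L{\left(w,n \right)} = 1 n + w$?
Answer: $i \sqrt{15878} \approx 126.01 i$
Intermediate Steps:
$L{\left(w,n \right)} = n + w$
$s{\left(R,r \right)} = 2 r \left(9 + R^{2}\right)$ ($s{\left(R,r \right)} = \left(r + r\right) \left(\left(5 + 4\right) + R R\right) = 2 r \left(9 + R^{2}\right)$)
$\sqrt{\left(\left(s{\left(32,-8 \right)} + 501\right) + 1469\right) - 1320} = \sqrt{\left(\left(2 \left(-8\right) \left(9 + 32^{2}\right) + 501\right) + 1469\right) - 1320} = \sqrt{\left(\left(2 \left(-8\right) \left(9 + 1024\right) + 501\right) + 1469\right) - 1320} = \sqrt{\left(\left(2 \left(-8\right) 1033 + 501\right) + 1469\right) - 1320} = \sqrt{\left(\left(-16528 + 501\right) + 1469\right) - 1320} = \sqrt{\left(-16027 + 1469\right) - 1320} = \sqrt{-14558 - 1320} = \sqrt{-15878} = i \sqrt{15878}$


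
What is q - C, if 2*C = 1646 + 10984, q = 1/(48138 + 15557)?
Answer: -402233924/63695 ≈ -6315.0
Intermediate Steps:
q = 1/63695 ≈ 1.5700e-5
C = 6315 (C = (1646 + 10984)/2 = (½)*12630 = 6315)
q - C = 1/63695 - 1*6315 = 1/63695 - 6315 = -402233924/63695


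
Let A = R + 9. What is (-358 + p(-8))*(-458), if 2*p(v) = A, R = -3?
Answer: 162590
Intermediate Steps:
A = 6 (A = -3 + 9 = 6)
p(v) = 3 (p(v) = (½)*6 = 3)
(-358 + p(-8))*(-458) = (-358 + 3)*(-458) = -355*(-458) = 162590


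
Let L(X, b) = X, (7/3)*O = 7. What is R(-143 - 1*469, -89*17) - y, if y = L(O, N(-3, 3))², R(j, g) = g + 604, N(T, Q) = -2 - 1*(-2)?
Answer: -918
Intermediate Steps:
N(T, Q) = 0 (N(T, Q) = -2 + 2 = 0)
O = 3 (O = (3/7)*7 = 3)
R(j, g) = 604 + g
y = 9 (y = 3² = 9)
R(-143 - 1*469, -89*17) - y = (604 - 89*17) - 1*9 = (604 - 1513) - 9 = -909 - 9 = -918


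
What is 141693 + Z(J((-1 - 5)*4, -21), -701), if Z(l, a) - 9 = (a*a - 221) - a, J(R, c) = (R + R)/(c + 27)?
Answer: 633583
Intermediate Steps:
J(R, c) = 2*R/(27 + c) (J(R, c) = (2*R)/(27 + c) = 2*R/(27 + c))
Z(l, a) = -212 + a**2 - a (Z(l, a) = 9 + ((a*a - 221) - a) = 9 + ((a**2 - 221) - a) = 9 + ((-221 + a**2) - a) = 9 + (-221 + a**2 - a) = -212 + a**2 - a)
141693 + Z(J((-1 - 5)*4, -21), -701) = 141693 + (-212 + (-701)**2 - 1*(-701)) = 141693 + (-212 + 491401 + 701) = 141693 + 491890 = 633583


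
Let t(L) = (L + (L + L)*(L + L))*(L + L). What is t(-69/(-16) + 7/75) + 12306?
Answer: 2814265885603/216000000 ≈ 13029.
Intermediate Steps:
t(L) = 2*L*(L + 4*L²) (t(L) = (L + (2*L)*(2*L))*(2*L) = (L + 4*L²)*(2*L) = 2*L*(L + 4*L²))
t(-69/(-16) + 7/75) + 12306 = (-69/(-16) + 7/75)²*(2 + 8*(-69/(-16) + 7/75)) + 12306 = (-69*(-1/16) + 7*(1/75))²*(2 + 8*(-69*(-1/16) + 7*(1/75))) + 12306 = (69/16 + 7/75)²*(2 + 8*(69/16 + 7/75)) + 12306 = (5287/1200)²*(2 + 8*(5287/1200)) + 12306 = 27952369*(2 + 5287/150)/1440000 + 12306 = (27952369/1440000)*(5587/150) + 12306 = 156169885603/216000000 + 12306 = 2814265885603/216000000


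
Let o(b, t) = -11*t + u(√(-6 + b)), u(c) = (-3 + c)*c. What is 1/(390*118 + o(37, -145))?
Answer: 5294/252237893 + √31/756713679 ≈ 2.0995e-5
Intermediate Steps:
u(c) = c*(-3 + c)
o(b, t) = -11*t + √(-6 + b)*(-3 + √(-6 + b))
1/(390*118 + o(37, -145)) = 1/(390*118 + (-6 + 37 - 11*(-145) - 3*√(-6 + 37))) = 1/(46020 + (-6 + 37 + 1595 - 3*√31)) = 1/(46020 + (1626 - 3*√31)) = 1/(47646 - 3*√31)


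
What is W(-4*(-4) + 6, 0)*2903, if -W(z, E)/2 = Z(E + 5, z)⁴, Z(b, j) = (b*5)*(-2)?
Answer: -36287500000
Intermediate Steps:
Z(b, j) = -10*b (Z(b, j) = (5*b)*(-2) = -10*b)
W(z, E) = -2*(-50 - 10*E)⁴ (W(z, E) = -2*10000*(E + 5)⁴ = -2*10000*(5 + E)⁴ = -2*(-50 - 10*E)⁴)
W(-4*(-4) + 6, 0)*2903 = -20000*(5 + 0)⁴*2903 = -20000*5⁴*2903 = -20000*625*2903 = -12500000*2903 = -36287500000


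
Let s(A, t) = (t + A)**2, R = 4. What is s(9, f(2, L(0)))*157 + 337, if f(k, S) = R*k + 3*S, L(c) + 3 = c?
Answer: 10385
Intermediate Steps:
L(c) = -3 + c
f(k, S) = 3*S + 4*k (f(k, S) = 4*k + 3*S = 3*S + 4*k)
s(A, t) = (A + t)**2
s(9, f(2, L(0)))*157 + 337 = (9 + (3*(-3 + 0) + 4*2))**2*157 + 337 = (9 + (3*(-3) + 8))**2*157 + 337 = (9 + (-9 + 8))**2*157 + 337 = (9 - 1)**2*157 + 337 = 8**2*157 + 337 = 64*157 + 337 = 10048 + 337 = 10385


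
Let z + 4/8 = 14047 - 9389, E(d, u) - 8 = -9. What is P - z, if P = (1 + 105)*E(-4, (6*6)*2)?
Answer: -9527/2 ≈ -4763.5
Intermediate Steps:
E(d, u) = -1 (E(d, u) = 8 - 9 = -1)
z = 9315/2 (z = -½ + (14047 - 9389) = -½ + 4658 = 9315/2 ≈ 4657.5)
P = -106 (P = (1 + 105)*(-1) = 106*(-1) = -106)
P - z = -106 - 1*9315/2 = -106 - 9315/2 = -9527/2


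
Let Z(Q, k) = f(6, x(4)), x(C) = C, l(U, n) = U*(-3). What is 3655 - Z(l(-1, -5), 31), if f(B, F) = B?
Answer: 3649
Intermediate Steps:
l(U, n) = -3*U
Z(Q, k) = 6
3655 - Z(l(-1, -5), 31) = 3655 - 1*6 = 3655 - 6 = 3649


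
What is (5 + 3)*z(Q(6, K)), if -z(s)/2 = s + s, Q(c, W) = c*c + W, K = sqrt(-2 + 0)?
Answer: -1152 - 32*I*sqrt(2) ≈ -1152.0 - 45.255*I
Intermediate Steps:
K = I*sqrt(2) (K = sqrt(-2) = I*sqrt(2) ≈ 1.4142*I)
Q(c, W) = W + c**2 (Q(c, W) = c**2 + W = W + c**2)
z(s) = -4*s (z(s) = -2*(s + s) = -4*s)
(5 + 3)*z(Q(6, K)) = (5 + 3)*(-4*(I*sqrt(2) + 6**2)) = 8*(-4*(I*sqrt(2) + 36)) = 8*(-4*(36 + I*sqrt(2))) = 8*(-144 - 4*I*sqrt(2)) = -1152 - 32*I*sqrt(2)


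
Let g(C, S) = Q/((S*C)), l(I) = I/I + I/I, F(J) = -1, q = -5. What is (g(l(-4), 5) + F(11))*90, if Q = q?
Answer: -135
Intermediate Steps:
Q = -5
l(I) = 2 (l(I) = 1 + 1 = 2)
g(C, S) = -5/(C*S) (g(C, S) = -5*1/(C*S) = -5/(C*S))
(g(l(-4), 5) + F(11))*90 = (-5/(2*5) - 1)*90 = (-5*½*⅕ - 1)*90 = (-½ - 1)*90 = -3/2*90 = -135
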